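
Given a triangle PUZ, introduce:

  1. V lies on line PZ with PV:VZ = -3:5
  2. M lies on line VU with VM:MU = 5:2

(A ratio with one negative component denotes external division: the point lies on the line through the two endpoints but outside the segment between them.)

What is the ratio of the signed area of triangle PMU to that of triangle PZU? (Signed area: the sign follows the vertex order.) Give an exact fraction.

Assign P = (0, 0), U = (1, 0), Z = (0, 1) — the answer is frame-independent, so this choice is without loss of generality.
1. V lies on line PZ with PV:VZ = -3:5 ⇒ V = (0, -3/2)
2. M lies on line VU with VM:MU = 5:2 ⇒ M = (5/7, -3/7)
2·[PMU] = 3/7, 2·[PZU] = -1
[PMU]:[PZU] = 3/7:-1 = -3/7

[PMU]:[PZU] = -3/7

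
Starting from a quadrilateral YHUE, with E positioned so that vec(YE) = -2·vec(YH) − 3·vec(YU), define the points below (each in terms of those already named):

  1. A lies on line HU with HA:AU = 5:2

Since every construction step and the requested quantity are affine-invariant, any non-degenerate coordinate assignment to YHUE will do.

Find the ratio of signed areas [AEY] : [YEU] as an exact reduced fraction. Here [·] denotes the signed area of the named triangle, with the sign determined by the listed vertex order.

[AEY]:[YEU] = -2/7

Assign Y = (0, 0), H = (1, 0), U = (0, 1), E = (-2, -3) — the answer is frame-independent, so this choice is without loss of generality.
1. A lies on line HU with HA:AU = 5:2 ⇒ A = (2/7, 5/7)
2·[AEY] = 4/7, 2·[YEU] = -2
[AEY]:[YEU] = 4/7:-2 = -2/7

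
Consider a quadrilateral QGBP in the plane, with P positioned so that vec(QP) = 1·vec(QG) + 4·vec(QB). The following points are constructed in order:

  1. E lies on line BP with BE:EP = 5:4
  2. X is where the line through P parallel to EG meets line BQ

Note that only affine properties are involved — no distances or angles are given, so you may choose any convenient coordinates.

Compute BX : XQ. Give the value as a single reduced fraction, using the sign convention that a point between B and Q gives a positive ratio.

Set Q = (0, 0), G = (1, 0), B = (0, 1), P = (1, 4); any affine frame gives the same invariant.
1. E lies on line BP with BE:EP = 5:4 ⇒ E = (5/9, 8/3)
2. X is where the line through P parallel to EG meets line BQ ⇒ X = (0, 10)
X = B + t·(Q−B) with t = -9, so BX:XQ = t:(1−t) = -9:10

BX:XQ = -9/10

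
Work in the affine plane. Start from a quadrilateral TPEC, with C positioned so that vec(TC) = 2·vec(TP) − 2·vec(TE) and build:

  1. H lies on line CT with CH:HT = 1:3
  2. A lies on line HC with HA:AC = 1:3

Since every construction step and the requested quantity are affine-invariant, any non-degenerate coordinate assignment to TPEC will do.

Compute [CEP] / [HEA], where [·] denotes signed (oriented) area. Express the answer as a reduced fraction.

[CEP]:[HEA] = 8

Work in coordinates with T = (0, 0), P = (1, 0), E = (0, 1), C = (2, -2).
1. H lies on line CT with CH:HT = 1:3 ⇒ H = (3/2, -3/2)
2. A lies on line HC with HA:AC = 1:3 ⇒ A = (13/8, -13/8)
2·[CEP] = -1, 2·[HEA] = -1/8
[CEP]:[HEA] = -1:-1/8 = 8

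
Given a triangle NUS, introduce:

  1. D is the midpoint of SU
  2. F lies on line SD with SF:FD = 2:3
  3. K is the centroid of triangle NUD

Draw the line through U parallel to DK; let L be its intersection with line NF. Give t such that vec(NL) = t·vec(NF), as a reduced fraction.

t = 5

Assign N = (0, 0), U = (1, 0), S = (0, 1) — the answer is frame-independent, so this choice is without loss of generality.
1. D is the midpoint of SU ⇒ D = (1/2, 1/2)
2. F lies on line SD with SF:FD = 2:3 ⇒ F = (1/5, 4/5)
3. K is the centroid of triangle NUD ⇒ K = (1/2, 1/6)
through U parallel to DK: direction (0, -1/3); meets NF at L = (1, 4)
L = N + t·(F−N) with t = 5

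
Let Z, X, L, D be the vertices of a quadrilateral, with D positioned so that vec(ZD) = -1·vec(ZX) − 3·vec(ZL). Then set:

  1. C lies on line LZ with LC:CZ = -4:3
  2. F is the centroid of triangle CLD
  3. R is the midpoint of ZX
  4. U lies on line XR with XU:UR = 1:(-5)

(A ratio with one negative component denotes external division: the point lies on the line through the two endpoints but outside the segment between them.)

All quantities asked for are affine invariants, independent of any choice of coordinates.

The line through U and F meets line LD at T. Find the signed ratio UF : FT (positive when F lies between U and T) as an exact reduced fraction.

Work in coordinates with Z = (0, 0), X = (1, 0), L = (0, 1), D = (-1, -3).
1. C lies on line LZ with LC:CZ = -4:3 ⇒ C = (0, -3)
2. F is the centroid of triangle CLD ⇒ F = (-1/3, -5/3)
3. R is the midpoint of ZX ⇒ R = (1/2, 0)
4. U lies on line XR with XU:UR = 1:(-5) ⇒ U = (9/8, 0)
line UF meets LD at T = (-4/5, -11/5)
F = U + t·(T−U) with t = 25/33, so UF:FT = 25/33:8/33

UF:FT = 25/8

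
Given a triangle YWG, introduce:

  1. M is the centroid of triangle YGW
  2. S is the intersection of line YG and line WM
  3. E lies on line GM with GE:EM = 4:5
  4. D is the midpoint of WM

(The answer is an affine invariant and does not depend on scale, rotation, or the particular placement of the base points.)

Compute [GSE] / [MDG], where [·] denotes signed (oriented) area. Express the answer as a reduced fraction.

Work in coordinates with Y = (0, 0), W = (1, 0), G = (0, 1).
1. M is the centroid of triangle YGW ⇒ M = (1/3, 1/3)
2. S is the intersection of line YG and line WM ⇒ S = (0, 1/2)
3. E lies on line GM with GE:EM = 4:5 ⇒ E = (4/27, 19/27)
4. D is the midpoint of WM ⇒ D = (2/3, 1/6)
2·[GSE] = 2/27, 2·[MDG] = 1/6
[GSE]:[MDG] = 2/27:1/6 = 4/9

[GSE]:[MDG] = 4/9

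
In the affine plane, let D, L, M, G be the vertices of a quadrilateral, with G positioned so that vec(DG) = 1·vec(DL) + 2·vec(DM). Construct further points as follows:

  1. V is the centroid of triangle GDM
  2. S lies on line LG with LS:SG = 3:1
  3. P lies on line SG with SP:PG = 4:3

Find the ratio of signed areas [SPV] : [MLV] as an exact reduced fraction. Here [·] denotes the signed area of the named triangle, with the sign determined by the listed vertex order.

Assign D = (0, 0), L = (1, 0), M = (0, 1), G = (1, 2) — the answer is frame-independent, so this choice is without loss of generality.
1. V is the centroid of triangle GDM ⇒ V = (1/3, 1)
2. S lies on line LG with LS:SG = 3:1 ⇒ S = (1, 3/2)
3. P lies on line SG with SP:PG = 4:3 ⇒ P = (1, 25/14)
2·[SPV] = 4/21, 2·[MLV] = 1/3
[SPV]:[MLV] = 4/21:1/3 = 4/7

[SPV]:[MLV] = 4/7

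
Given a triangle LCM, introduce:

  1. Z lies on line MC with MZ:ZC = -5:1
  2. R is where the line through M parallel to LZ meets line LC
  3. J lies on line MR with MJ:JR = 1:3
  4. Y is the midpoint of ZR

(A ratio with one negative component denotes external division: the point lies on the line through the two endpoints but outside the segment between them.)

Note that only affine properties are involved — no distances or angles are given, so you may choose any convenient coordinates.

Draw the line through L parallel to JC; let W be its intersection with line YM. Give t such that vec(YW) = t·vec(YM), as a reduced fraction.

Set L = (0, 0), C = (1, 0), M = (0, 1); any affine frame gives the same invariant.
1. Z lies on line MC with MZ:ZC = -5:1 ⇒ Z = (5/4, -1/4)
2. R is where the line through M parallel to LZ meets line LC ⇒ R = (5, 0)
3. J lies on line MR with MJ:JR = 1:3 ⇒ J = (5/4, 3/4)
4. Y is the midpoint of ZR ⇒ Y = (25/8, -1/8)
through L parallel to JC: direction (-1/4, -3/4); meets YM at W = (25/84, 25/28)
W = Y + t·(M−Y) with t = 19/21

t = 19/21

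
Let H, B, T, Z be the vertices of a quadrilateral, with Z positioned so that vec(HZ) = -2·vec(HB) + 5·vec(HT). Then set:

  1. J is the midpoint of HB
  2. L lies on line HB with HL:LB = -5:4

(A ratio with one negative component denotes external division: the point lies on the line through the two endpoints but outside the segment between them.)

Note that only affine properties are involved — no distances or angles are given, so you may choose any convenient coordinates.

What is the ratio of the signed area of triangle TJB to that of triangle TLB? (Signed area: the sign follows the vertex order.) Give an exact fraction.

[TJB]:[TLB] = -1/8

Set H = (0, 0), B = (1, 0), T = (0, 1), Z = (-2, 5); any affine frame gives the same invariant.
1. J is the midpoint of HB ⇒ J = (1/2, 0)
2. L lies on line HB with HL:LB = -5:4 ⇒ L = (5, 0)
2·[TJB] = 1/2, 2·[TLB] = -4
[TJB]:[TLB] = 1/2:-4 = -1/8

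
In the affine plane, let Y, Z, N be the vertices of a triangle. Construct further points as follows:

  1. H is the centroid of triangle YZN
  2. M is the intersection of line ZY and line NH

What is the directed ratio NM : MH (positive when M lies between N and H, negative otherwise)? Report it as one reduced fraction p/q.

NM:MH = -3

Set Y = (0, 0), Z = (1, 0), N = (0, 1); any affine frame gives the same invariant.
1. H is the centroid of triangle YZN ⇒ H = (1/3, 1/3)
2. M is the intersection of line ZY and line NH ⇒ M = (1/2, 0)
M = N + t·(H−N) with t = 3/2, so NM:MH = t:(1−t) = 3/2:-1/2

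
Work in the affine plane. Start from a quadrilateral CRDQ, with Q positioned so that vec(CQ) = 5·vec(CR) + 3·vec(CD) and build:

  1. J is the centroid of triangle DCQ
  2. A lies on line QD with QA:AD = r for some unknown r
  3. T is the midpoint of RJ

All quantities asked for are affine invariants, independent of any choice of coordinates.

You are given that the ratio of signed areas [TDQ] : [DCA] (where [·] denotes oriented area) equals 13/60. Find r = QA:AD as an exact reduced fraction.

r = -5/4

Choose coordinates C = (0, 0), R = (1, 0), D = (0, 1), Q = (5, 3).
1. J is the centroid of triangle DCQ ⇒ J = (5/3, 4/3)
2. With QA:AD = r, write λ = r/(r+1) so A = Q + λ·(D−Q); A is affine-linear in λ
3. T is the midpoint of RJ ⇒ T = (4/3, 2/3)
Every point depending on A is an affine combination of A and λ-independent points, so each such coordinate is linear in λ; the λ² term in each signed area is a multiple of (D−Q)×(D−Q) = 0, so 2·[TDQ] and 2·[DCA] are each linear in λ. Evaluating at λ=0 and λ=1:
  2·[TDQ] = -13/3,   2·[DCA] = -5·λ + 5
So [TDQ]:[DCA] = (-13/3) / (-5·λ + 5). Setting this equal to 13/60:
  -13/3 = 13/60·(-5·λ + 5)  ⇒  λ = 5
Then r = λ/(1−λ) = (5)/(-4) = -5/4. Check: with r = -5/4, A = (-20, -7) and [TDQ]:[DCA] = 13/60 as required.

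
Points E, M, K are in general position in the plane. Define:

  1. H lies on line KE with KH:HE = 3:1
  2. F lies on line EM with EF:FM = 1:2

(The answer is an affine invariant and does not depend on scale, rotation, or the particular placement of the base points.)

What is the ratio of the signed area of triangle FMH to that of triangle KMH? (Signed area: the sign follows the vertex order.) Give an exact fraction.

Work in coordinates with E = (0, 0), M = (1, 0), K = (0, 1).
1. H lies on line KE with KH:HE = 3:1 ⇒ H = (0, 1/4)
2. F lies on line EM with EF:FM = 1:2 ⇒ F = (1/3, 0)
2·[FMH] = 1/6, 2·[KMH] = -3/4
[FMH]:[KMH] = 1/6:-3/4 = -2/9

[FMH]:[KMH] = -2/9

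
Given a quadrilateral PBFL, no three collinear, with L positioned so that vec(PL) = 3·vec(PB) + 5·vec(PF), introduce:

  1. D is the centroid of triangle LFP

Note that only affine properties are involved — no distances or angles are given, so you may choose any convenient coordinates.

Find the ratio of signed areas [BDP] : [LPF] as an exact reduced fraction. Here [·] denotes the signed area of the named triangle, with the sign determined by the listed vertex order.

Work in coordinates with P = (0, 0), B = (1, 0), F = (0, 1), L = (3, 5).
1. D is the centroid of triangle LFP ⇒ D = (1, 2)
2·[BDP] = 2, 2·[LPF] = -3
[BDP]:[LPF] = 2:-3 = -2/3

[BDP]:[LPF] = -2/3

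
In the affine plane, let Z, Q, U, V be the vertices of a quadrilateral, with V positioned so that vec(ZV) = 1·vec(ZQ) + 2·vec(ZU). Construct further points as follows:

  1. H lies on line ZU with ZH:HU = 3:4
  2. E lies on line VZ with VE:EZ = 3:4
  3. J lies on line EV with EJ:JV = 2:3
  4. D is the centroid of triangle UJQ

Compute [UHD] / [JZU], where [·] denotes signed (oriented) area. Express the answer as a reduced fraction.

Set Z = (0, 0), Q = (1, 0), U = (0, 1), V = (1, 2); any affine frame gives the same invariant.
1. H lies on line ZU with ZH:HU = 3:4 ⇒ H = (0, 3/7)
2. E lies on line VZ with VE:EZ = 3:4 ⇒ E = (4/7, 8/7)
3. J lies on line EV with EJ:JV = 2:3 ⇒ J = (26/35, 52/35)
4. D is the centroid of triangle UJQ ⇒ D = (61/105, 29/35)
2·[UHD] = 244/735, 2·[JZU] = -26/35
[UHD]:[JZU] = 244/735:-26/35 = -122/273

[UHD]:[JZU] = -122/273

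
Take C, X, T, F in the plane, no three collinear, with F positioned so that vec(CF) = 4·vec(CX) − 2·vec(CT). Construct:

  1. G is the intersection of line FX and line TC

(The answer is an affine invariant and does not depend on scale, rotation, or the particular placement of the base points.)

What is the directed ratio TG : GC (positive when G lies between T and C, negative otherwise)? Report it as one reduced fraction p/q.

TG:GC = 1/2

Set C = (0, 0), X = (1, 0), T = (0, 1), F = (4, -2); any affine frame gives the same invariant.
1. G is the intersection of line FX and line TC ⇒ G = (0, 2/3)
G = T + t·(C−T) with t = 1/3, so TG:GC = t:(1−t) = 1/3:2/3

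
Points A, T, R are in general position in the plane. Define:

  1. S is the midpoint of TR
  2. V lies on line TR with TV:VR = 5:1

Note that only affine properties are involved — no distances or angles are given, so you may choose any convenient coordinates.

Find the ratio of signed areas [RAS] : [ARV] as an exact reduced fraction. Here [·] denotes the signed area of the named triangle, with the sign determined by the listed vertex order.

[RAS]:[ARV] = -3

Work in coordinates with A = (0, 0), T = (1, 0), R = (0, 1).
1. S is the midpoint of TR ⇒ S = (1/2, 1/2)
2. V lies on line TR with TV:VR = 5:1 ⇒ V = (1/6, 5/6)
2·[RAS] = 1/2, 2·[ARV] = -1/6
[RAS]:[ARV] = 1/2:-1/6 = -3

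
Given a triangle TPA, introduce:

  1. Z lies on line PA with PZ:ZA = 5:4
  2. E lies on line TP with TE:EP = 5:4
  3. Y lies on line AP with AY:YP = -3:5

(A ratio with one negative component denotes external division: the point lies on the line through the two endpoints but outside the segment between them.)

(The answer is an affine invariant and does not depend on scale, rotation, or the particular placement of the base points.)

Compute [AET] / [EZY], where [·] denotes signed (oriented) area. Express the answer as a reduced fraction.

Choose coordinates T = (0, 0), P = (1, 0), A = (0, 1).
1. Z lies on line PA with PZ:ZA = 5:4 ⇒ Z = (4/9, 5/9)
2. E lies on line TP with TE:EP = 5:4 ⇒ E = (5/9, 0)
3. Y lies on line AP with AY:YP = -3:5 ⇒ Y = (-3/2, 5/2)
2·[AET] = -5/9, 2·[EZY] = 70/81
[AET]:[EZY] = -5/9:70/81 = -9/14

[AET]:[EZY] = -9/14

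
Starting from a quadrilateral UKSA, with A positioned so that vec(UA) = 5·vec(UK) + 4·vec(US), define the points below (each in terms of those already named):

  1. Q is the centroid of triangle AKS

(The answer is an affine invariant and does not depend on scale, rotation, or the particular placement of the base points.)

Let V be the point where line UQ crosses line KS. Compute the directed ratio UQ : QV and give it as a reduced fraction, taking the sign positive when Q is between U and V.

UQ:QV = -11/8

Assign U = (0, 0), K = (1, 0), S = (0, 1), A = (5, 4) — the answer is frame-independent, so this choice is without loss of generality.
1. Q is the centroid of triangle AKS ⇒ Q = (2, 5/3)
line UQ meets KS at V = (6/11, 5/11)
Q = U + t·(V−U) with t = 11/3, so UQ:QV = 11/3:-8/3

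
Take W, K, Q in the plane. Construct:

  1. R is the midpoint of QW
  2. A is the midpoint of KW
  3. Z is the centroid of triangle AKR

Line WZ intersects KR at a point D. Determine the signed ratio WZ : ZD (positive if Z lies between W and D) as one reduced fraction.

Set W = (0, 0), K = (1, 0), Q = (0, 1); any affine frame gives the same invariant.
1. R is the midpoint of QW ⇒ R = (0, 1/2)
2. A is the midpoint of KW ⇒ A = (1/2, 0)
3. Z is the centroid of triangle AKR ⇒ Z = (1/2, 1/6)
line WZ meets KR at D = (3/5, 1/5)
Z = W + t·(D−W) with t = 5/6, so WZ:ZD = 5/6:1/6

WZ:ZD = 5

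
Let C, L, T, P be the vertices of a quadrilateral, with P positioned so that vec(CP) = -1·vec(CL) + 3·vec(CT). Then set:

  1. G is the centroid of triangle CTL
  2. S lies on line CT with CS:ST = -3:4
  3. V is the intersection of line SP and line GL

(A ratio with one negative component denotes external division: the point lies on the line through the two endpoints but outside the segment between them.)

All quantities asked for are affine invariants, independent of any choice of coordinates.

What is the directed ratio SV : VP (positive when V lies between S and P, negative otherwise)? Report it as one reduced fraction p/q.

Choose coordinates C = (0, 0), L = (1, 0), T = (0, 1), P = (-1, 3).
1. G is the centroid of triangle CTL ⇒ G = (1/3, 1/3)
2. S lies on line CT with CS:ST = -3:4 ⇒ S = (0, -3)
3. V is the intersection of line SP and line GL ⇒ V = (-7/11, 9/11)
V = S + t·(P−S) with t = 7/11, so SV:VP = t:(1−t) = 7/11:4/11

SV:VP = 7/4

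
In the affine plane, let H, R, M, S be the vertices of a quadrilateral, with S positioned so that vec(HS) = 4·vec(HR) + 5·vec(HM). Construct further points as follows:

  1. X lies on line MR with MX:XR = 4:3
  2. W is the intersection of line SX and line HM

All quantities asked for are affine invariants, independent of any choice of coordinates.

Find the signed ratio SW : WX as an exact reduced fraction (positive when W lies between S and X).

Set H = (0, 0), R = (1, 0), M = (0, 1), S = (4, 5); any affine frame gives the same invariant.
1. X lies on line MR with MX:XR = 4:3 ⇒ X = (4/7, 3/7)
2. W is the intersection of line SX and line HM ⇒ W = (0, -1/3)
W = S + t·(X−S) with t = 7/6, so SW:WX = t:(1−t) = 7/6:-1/6

SW:WX = -7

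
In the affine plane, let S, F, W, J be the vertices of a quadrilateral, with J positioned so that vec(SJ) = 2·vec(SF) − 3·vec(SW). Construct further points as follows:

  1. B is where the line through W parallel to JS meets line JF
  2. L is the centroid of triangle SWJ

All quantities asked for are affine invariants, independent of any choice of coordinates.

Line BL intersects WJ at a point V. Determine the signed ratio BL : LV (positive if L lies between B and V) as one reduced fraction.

Set S = (0, 0), F = (1, 0), W = (0, 1), J = (2, -3); any affine frame gives the same invariant.
1. B is where the line through W parallel to JS meets line JF ⇒ B = (4/3, -1)
2. L is the centroid of triangle SWJ ⇒ L = (2/3, -2/3)
line BL meets WJ at V = (8/9, -7/9)
L = B + t·(V−B) with t = 3/2, so BL:LV = 3/2:-1/2

BL:LV = -3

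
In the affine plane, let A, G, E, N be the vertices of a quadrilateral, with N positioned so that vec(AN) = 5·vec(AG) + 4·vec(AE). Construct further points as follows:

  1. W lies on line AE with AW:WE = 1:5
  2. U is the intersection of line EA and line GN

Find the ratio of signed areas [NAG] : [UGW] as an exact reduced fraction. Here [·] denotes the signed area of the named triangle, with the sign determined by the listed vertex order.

[NAG]:[UGW] = 24/7

Set A = (0, 0), G = (1, 0), E = (0, 1), N = (5, 4); any affine frame gives the same invariant.
1. W lies on line AE with AW:WE = 1:5 ⇒ W = (0, 1/6)
2. U is the intersection of line EA and line GN ⇒ U = (0, -1)
2·[NAG] = 4, 2·[UGW] = 7/6
[NAG]:[UGW] = 4:7/6 = 24/7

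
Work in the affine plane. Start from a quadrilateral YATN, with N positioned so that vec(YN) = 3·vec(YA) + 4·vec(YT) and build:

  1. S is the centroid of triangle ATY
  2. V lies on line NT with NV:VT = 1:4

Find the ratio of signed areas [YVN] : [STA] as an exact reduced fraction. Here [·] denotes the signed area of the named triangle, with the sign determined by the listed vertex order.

Work in coordinates with Y = (0, 0), A = (1, 0), T = (0, 1), N = (3, 4).
1. S is the centroid of triangle ATY ⇒ S = (1/3, 1/3)
2. V lies on line NT with NV:VT = 1:4 ⇒ V = (12/5, 17/5)
2·[YVN] = -3/5, 2·[STA] = -1/3
[YVN]:[STA] = -3/5:-1/3 = 9/5

[YVN]:[STA] = 9/5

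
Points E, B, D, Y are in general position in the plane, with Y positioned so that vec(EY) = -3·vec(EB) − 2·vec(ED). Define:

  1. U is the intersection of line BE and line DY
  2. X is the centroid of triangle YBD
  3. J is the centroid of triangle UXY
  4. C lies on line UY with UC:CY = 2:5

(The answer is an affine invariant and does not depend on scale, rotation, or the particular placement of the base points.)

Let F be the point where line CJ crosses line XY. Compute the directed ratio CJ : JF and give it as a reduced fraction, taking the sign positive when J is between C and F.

Work in coordinates with E = (0, 0), B = (1, 0), D = (0, 1), Y = (-3, -2).
1. U is the intersection of line BE and line DY ⇒ U = (-1, 0)
2. X is the centroid of triangle YBD ⇒ X = (-2/3, -1/3)
3. J is the centroid of triangle UXY ⇒ J = (-14/9, -7/9)
4. C lies on line UY with UC:CY = 2:5 ⇒ C = (-11/7, -4/7)
line CJ meets XY at F = (-37/24, -23/24)
J = C + t·(F−C) with t = 8/15, so CJ:JF = 8/15:7/15

CJ:JF = 8/7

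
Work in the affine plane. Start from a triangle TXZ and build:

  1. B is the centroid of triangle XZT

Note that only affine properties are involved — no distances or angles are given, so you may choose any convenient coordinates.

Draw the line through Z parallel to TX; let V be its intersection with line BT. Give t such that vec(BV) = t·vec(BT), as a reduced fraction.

t = -2

Choose coordinates T = (0, 0), X = (1, 0), Z = (0, 1).
1. B is the centroid of triangle XZT ⇒ B = (1/3, 1/3)
through Z parallel to TX: direction (1, 0); meets BT at V = (1, 1)
V = B + t·(T−B) with t = -2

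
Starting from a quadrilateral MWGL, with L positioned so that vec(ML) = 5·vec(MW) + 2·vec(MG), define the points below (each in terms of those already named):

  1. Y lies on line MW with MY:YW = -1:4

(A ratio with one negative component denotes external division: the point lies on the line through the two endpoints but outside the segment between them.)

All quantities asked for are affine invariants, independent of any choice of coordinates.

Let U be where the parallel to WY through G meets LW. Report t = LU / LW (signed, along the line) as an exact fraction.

t = 1/2

Work in coordinates with M = (0, 0), W = (1, 0), G = (0, 1), L = (5, 2).
1. Y lies on line MW with MY:YW = -1:4 ⇒ Y = (-1/3, 0)
through G parallel to WY: direction (-4/3, 0); meets LW at U = (3, 1)
U = L + t·(W−L) with t = 1/2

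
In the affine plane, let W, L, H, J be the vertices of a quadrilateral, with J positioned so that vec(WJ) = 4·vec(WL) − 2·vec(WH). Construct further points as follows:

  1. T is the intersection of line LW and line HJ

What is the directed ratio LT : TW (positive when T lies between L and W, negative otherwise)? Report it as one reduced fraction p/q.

Choose coordinates W = (0, 0), L = (1, 0), H = (0, 1), J = (4, -2).
1. T is the intersection of line LW and line HJ ⇒ T = (4/3, 0)
T = L + t·(W−L) with t = -1/3, so LT:TW = t:(1−t) = -1/3:4/3

LT:TW = -1/4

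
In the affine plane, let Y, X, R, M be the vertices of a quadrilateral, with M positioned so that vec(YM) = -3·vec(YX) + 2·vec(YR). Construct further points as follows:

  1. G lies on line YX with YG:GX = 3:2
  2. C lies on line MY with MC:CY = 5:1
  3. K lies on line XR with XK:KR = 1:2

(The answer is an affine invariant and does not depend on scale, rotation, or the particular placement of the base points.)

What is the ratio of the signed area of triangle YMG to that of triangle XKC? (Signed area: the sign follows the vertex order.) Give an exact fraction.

Work in coordinates with Y = (0, 0), X = (1, 0), R = (0, 1), M = (-3, 2).
1. G lies on line YX with YG:GX = 3:2 ⇒ G = (3/5, 0)
2. C lies on line MY with MC:CY = 5:1 ⇒ C = (-1/2, 1/3)
3. K lies on line XR with XK:KR = 1:2 ⇒ K = (2/3, 1/3)
2·[YMG] = -6/5, 2·[XKC] = 7/18
[YMG]:[XKC] = -6/5:7/18 = -108/35

[YMG]:[XKC] = -108/35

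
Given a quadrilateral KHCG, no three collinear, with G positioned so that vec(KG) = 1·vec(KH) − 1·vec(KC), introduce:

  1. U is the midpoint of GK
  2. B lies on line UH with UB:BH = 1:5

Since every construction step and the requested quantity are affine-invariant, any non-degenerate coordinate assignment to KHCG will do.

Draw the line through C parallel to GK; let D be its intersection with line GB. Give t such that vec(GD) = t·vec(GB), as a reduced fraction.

Work in coordinates with K = (0, 0), H = (1, 0), C = (0, 1), G = (1, -1).
1. U is the midpoint of GK ⇒ U = (1/2, -1/2)
2. B lies on line UH with UB:BH = 1:5 ⇒ B = (7/12, -5/12)
through C parallel to GK: direction (-1, 1); meets GB at D = (-3/2, 5/2)
D = G + t·(B−G) with t = 6

t = 6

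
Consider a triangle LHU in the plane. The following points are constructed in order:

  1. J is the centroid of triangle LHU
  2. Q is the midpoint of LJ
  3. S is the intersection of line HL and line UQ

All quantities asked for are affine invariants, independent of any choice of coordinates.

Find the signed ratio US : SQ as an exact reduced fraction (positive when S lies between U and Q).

Work in coordinates with L = (0, 0), H = (1, 0), U = (0, 1).
1. J is the centroid of triangle LHU ⇒ J = (1/3, 1/3)
2. Q is the midpoint of LJ ⇒ Q = (1/6, 1/6)
3. S is the intersection of line HL and line UQ ⇒ S = (1/5, 0)
S = U + t·(Q−U) with t = 6/5, so US:SQ = t:(1−t) = 6/5:-1/5

US:SQ = -6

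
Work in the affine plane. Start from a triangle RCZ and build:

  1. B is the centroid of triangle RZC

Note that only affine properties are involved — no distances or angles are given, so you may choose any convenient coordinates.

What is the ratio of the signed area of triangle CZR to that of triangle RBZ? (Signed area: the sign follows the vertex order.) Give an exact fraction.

[CZR]:[RBZ] = 3

Assign R = (0, 0), C = (1, 0), Z = (0, 1) — the answer is frame-independent, so this choice is without loss of generality.
1. B is the centroid of triangle RZC ⇒ B = (1/3, 1/3)
2·[CZR] = 1, 2·[RBZ] = 1/3
[CZR]:[RBZ] = 1:1/3 = 3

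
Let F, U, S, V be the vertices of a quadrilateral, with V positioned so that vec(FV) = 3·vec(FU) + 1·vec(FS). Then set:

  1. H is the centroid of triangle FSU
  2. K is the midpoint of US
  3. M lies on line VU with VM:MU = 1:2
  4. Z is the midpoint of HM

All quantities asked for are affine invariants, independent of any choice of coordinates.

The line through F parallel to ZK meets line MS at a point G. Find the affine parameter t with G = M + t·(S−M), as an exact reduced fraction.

Assign F = (0, 0), U = (1, 0), S = (0, 1), V = (3, 1) — the answer is frame-independent, so this choice is without loss of generality.
1. H is the centroid of triangle FSU ⇒ H = (1/3, 1/3)
2. K is the midpoint of US ⇒ K = (1/2, 1/2)
3. M lies on line VU with VM:MU = 1:2 ⇒ M = (7/3, 2/3)
4. Z is the midpoint of HM ⇒ Z = (4/3, 1/2)
through F parallel to ZK: direction (-5/6, 0); meets MS at G = (7, 0)
G = M + t·(S−M) with t = -2

t = -2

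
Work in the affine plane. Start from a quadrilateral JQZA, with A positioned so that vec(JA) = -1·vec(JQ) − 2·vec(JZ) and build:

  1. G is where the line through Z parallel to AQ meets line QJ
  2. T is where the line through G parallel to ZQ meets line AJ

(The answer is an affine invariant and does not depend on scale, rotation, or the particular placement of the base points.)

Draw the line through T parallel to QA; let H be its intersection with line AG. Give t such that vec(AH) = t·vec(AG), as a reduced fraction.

Work in coordinates with J = (0, 0), Q = (1, 0), Z = (0, 1), A = (-1, -2).
1. G is where the line through Z parallel to AQ meets line QJ ⇒ G = (-1, 0)
2. T is where the line through G parallel to ZQ meets line AJ ⇒ T = (-1/3, -2/3)
through T parallel to QA: direction (-2, -2); meets AG at H = (-1, -4/3)
H = A + t·(G−A) with t = 1/3

t = 1/3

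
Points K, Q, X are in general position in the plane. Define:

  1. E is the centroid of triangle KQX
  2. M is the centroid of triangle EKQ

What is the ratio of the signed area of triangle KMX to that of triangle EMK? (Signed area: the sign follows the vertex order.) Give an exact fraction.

Work in coordinates with K = (0, 0), Q = (1, 0), X = (0, 1).
1. E is the centroid of triangle KQX ⇒ E = (1/3, 1/3)
2. M is the centroid of triangle EKQ ⇒ M = (4/9, 1/9)
2·[KMX] = 4/9, 2·[EMK] = -1/9
[KMX]:[EMK] = 4/9:-1/9 = -4

[KMX]:[EMK] = -4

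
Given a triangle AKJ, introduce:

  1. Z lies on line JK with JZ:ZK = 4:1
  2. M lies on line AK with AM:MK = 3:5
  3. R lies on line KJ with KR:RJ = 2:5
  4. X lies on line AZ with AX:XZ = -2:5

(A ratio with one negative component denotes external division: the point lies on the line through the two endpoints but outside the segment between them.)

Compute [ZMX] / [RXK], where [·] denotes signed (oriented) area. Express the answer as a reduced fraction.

Set A = (0, 0), K = (1, 0), J = (0, 1); any affine frame gives the same invariant.
1. Z lies on line JK with JZ:ZK = 4:1 ⇒ Z = (4/5, 1/5)
2. M lies on line AK with AM:MK = 3:5 ⇒ M = (3/8, 0)
3. R lies on line KJ with KR:RJ = 2:5 ⇒ R = (5/7, 2/7)
4. X lies on line AZ with AX:XZ = -2:5 ⇒ X = (-8/15, -2/15)
2·[ZMX] = -1/8, 2·[RXK] = 10/21
[ZMX]:[RXK] = -1/8:10/21 = -21/80

[ZMX]:[RXK] = -21/80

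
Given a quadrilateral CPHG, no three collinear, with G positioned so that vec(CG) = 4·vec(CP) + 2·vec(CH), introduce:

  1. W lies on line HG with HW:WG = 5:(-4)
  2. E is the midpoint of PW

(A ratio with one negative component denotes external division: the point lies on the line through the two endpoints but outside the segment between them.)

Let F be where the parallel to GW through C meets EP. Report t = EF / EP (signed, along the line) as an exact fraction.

Choose coordinates C = (0, 0), P = (1, 0), H = (0, 1), G = (4, 2).
1. W lies on line HG with HW:WG = 5:(-4) ⇒ W = (20, 6)
2. E is the midpoint of PW ⇒ E = (21/2, 3)
through C parallel to GW: direction (16, 4); meets EP at F = (24/5, 6/5)
F = E + t·(P−E) with t = 3/5

t = 3/5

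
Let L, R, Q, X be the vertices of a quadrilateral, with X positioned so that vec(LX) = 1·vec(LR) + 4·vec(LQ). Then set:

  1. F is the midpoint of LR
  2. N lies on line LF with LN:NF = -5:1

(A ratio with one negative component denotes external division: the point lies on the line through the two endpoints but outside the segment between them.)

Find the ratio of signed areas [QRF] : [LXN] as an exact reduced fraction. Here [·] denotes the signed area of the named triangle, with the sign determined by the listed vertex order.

[QRF]:[LXN] = 1/5

Set L = (0, 0), R = (1, 0), Q = (0, 1), X = (1, 4); any affine frame gives the same invariant.
1. F is the midpoint of LR ⇒ F = (1/2, 0)
2. N lies on line LF with LN:NF = -5:1 ⇒ N = (5/8, 0)
2·[QRF] = -1/2, 2·[LXN] = -5/2
[QRF]:[LXN] = -1/2:-5/2 = 1/5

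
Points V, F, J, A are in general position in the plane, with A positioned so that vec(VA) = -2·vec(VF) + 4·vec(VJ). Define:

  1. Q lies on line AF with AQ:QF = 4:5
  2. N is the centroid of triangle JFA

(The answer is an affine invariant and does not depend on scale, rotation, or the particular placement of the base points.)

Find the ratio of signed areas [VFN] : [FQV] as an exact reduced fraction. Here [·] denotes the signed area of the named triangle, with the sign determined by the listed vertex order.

[VFN]:[FQV] = 3/4

Assign V = (0, 0), F = (1, 0), J = (0, 1), A = (-2, 4) — the answer is frame-independent, so this choice is without loss of generality.
1. Q lies on line AF with AQ:QF = 4:5 ⇒ Q = (-2/3, 20/9)
2. N is the centroid of triangle JFA ⇒ N = (-1/3, 5/3)
2·[VFN] = 5/3, 2·[FQV] = 20/9
[VFN]:[FQV] = 5/3:20/9 = 3/4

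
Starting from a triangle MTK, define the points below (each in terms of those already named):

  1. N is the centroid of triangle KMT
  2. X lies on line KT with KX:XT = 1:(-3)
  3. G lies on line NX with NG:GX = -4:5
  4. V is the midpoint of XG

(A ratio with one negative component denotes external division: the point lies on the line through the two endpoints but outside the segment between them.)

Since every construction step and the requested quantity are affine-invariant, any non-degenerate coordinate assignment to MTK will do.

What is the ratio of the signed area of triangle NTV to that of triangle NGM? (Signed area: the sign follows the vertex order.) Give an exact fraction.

[NTV]:[NGM] = 9/32

Work in coordinates with M = (0, 0), T = (1, 0), K = (0, 1).
1. N is the centroid of triangle KMT ⇒ N = (1/3, 1/3)
2. X lies on line KT with KX:XT = 1:(-3) ⇒ X = (-1/2, 3/2)
3. G lies on line NX with NG:GX = -4:5 ⇒ G = (11/3, -13/3)
4. V is the midpoint of XG ⇒ V = (19/12, -17/12)
2·[NTV] = -3/4, 2·[NGM] = -8/3
[NTV]:[NGM] = -3/4:-8/3 = 9/32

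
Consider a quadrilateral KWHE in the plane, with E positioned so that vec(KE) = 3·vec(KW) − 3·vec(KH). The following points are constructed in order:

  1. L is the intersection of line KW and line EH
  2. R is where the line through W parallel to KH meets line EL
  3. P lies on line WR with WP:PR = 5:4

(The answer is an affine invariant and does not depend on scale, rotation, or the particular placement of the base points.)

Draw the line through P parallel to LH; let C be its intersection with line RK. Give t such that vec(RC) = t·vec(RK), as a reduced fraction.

t = -4/27

Assign K = (0, 0), W = (1, 0), H = (0, 1), E = (3, -3) — the answer is frame-independent, so this choice is without loss of generality.
1. L is the intersection of line KW and line EH ⇒ L = (3/4, 0)
2. R is where the line through W parallel to KH meets line EL ⇒ R = (1, -1/3)
3. P lies on line WR with WP:PR = 5:4 ⇒ P = (1, -5/27)
through P parallel to LH: direction (-3/4, 1); meets RK at C = (31/27, -31/81)
C = R + t·(K−R) with t = -4/27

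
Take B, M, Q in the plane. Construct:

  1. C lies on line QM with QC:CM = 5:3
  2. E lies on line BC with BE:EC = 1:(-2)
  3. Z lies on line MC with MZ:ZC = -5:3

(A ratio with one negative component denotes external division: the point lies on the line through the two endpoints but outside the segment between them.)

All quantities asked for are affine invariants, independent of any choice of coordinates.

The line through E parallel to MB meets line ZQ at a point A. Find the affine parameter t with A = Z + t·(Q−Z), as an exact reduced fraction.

t = -21

Set B = (0, 0), M = (1, 0), Q = (0, 1); any affine frame gives the same invariant.
1. C lies on line QM with QC:CM = 5:3 ⇒ C = (5/8, 3/8)
2. E lies on line BC with BE:EC = 1:(-2) ⇒ E = (-5/8, -3/8)
3. Z lies on line MC with MZ:ZC = -5:3 ⇒ Z = (1/16, 15/16)
through E parallel to MB: direction (-1, 0); meets ZQ at A = (11/8, -3/8)
A = Z + t·(Q−Z) with t = -21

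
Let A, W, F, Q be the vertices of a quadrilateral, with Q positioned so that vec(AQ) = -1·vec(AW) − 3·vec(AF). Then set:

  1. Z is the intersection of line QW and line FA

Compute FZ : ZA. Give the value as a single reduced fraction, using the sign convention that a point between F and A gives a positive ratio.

Work in coordinates with A = (0, 0), W = (1, 0), F = (0, 1), Q = (-1, -3).
1. Z is the intersection of line QW and line FA ⇒ Z = (0, -3/2)
Z = F + t·(A−F) with t = 5/2, so FZ:ZA = t:(1−t) = 5/2:-3/2

FZ:ZA = -5/3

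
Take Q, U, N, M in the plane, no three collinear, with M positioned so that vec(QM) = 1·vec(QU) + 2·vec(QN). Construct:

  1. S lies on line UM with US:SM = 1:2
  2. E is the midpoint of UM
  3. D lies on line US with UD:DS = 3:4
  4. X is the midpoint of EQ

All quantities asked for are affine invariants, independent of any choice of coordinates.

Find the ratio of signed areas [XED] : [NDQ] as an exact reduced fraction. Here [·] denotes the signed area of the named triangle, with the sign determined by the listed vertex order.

Choose coordinates Q = (0, 0), U = (1, 0), N = (0, 1), M = (1, 2).
1. S lies on line UM with US:SM = 1:2 ⇒ S = (1, 2/3)
2. E is the midpoint of UM ⇒ E = (1, 1)
3. D lies on line US with UD:DS = 3:4 ⇒ D = (1, 2/7)
4. X is the midpoint of EQ ⇒ X = (1/2, 1/2)
2·[XED] = -5/14, 2·[NDQ] = -1
[XED]:[NDQ] = -5/14:-1 = 5/14

[XED]:[NDQ] = 5/14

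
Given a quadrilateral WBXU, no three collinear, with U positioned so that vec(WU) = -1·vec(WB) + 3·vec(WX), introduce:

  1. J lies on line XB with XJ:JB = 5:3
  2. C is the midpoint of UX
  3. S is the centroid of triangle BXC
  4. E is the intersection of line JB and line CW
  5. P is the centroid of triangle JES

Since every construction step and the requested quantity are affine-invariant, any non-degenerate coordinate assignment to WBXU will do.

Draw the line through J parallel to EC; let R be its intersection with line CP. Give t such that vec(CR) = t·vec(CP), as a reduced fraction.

Work in coordinates with W = (0, 0), B = (1, 0), X = (0, 1), U = (-1, 3).
1. J lies on line XB with XJ:JB = 5:3 ⇒ J = (5/8, 3/8)
2. C is the midpoint of UX ⇒ C = (-1/2, 2)
3. S is the centroid of triangle BXC ⇒ S = (1/6, 1)
4. E is the intersection of line JB and line CW ⇒ E = (-1/3, 4/3)
5. P is the centroid of triangle JES ⇒ P = (11/72, 65/72)
through J parallel to EC: direction (-1/6, 2/3); meets CP at R = (645/872, -73/872)
R = C + t·(P−C) with t = 207/109

t = 207/109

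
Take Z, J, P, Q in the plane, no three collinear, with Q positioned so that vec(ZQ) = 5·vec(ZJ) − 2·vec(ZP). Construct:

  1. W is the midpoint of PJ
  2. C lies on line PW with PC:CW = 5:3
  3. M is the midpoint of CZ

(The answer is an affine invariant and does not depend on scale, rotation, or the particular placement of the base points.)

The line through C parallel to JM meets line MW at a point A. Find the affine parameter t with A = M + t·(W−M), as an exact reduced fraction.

t = 11/8

Work in coordinates with Z = (0, 0), J = (1, 0), P = (0, 1), Q = (5, -2).
1. W is the midpoint of PJ ⇒ W = (1/2, 1/2)
2. C lies on line PW with PC:CW = 5:3 ⇒ C = (5/16, 11/16)
3. M is the midpoint of CZ ⇒ M = (5/32, 11/32)
through C parallel to JM: direction (-27/32, 11/32); meets MW at A = (161/256, 143/256)
A = M + t·(W−M) with t = 11/8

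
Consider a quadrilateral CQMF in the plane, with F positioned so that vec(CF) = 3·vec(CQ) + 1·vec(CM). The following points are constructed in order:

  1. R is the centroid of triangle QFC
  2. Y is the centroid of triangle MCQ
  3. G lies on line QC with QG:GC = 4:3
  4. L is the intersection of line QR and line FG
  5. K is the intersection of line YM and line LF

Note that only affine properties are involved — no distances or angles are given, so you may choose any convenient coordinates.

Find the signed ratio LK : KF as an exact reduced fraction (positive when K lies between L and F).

Work in coordinates with C = (0, 0), Q = (1, 0), M = (0, 1), F = (3, 1).
1. R is the centroid of triangle QFC ⇒ R = (4/3, 1/3)
2. Y is the centroid of triangle MCQ ⇒ Y = (1/3, 1/3)
3. G lies on line QC with QG:GC = 4:3 ⇒ G = (3/7, 0)
4. L is the intersection of line QR and line FG ⇒ L = (15/11, 4/11)
5. K is the intersection of line YM and line LF ⇒ K = (21/43, 1/43)
K = L + t·(F−L) with t = -23/43, so LK:KF = t:(1−t) = -23/43:66/43

LK:KF = -23/66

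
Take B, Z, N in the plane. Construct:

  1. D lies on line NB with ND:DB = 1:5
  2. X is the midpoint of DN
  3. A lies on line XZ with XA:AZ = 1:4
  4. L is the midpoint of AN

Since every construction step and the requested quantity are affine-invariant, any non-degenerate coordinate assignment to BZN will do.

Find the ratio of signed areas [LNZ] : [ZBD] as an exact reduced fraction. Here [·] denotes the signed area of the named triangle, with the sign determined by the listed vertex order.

Set B = (0, 0), Z = (1, 0), N = (0, 1); any affine frame gives the same invariant.
1. D lies on line NB with ND:DB = 1:5 ⇒ D = (0, 5/6)
2. X is the midpoint of DN ⇒ X = (0, 11/12)
3. A lies on line XZ with XA:AZ = 1:4 ⇒ A = (1/5, 11/15)
4. L is the midpoint of AN ⇒ L = (1/10, 13/15)
2·[LNZ] = -1/30, 2·[ZBD] = -5/6
[LNZ]:[ZBD] = -1/30:-5/6 = 1/25

[LNZ]:[ZBD] = 1/25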